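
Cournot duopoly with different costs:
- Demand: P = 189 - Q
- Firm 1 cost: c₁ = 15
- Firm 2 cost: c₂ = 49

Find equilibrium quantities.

q₁* = 69.33, q₂* = 35.33

Work:
Reaction: q₁ = (189 - 15 - q₂)/2
Reaction: q₂ = (189 - 49 - q₁)/2
Solve simultaneously:
q₁* = (189 - 2×15 + 49)/3 = 69.33
q₂* = (189 - 2×49 + 15)/3 = 35.33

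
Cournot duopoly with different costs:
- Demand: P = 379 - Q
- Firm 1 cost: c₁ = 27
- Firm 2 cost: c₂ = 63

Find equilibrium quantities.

q₁* = 129.33, q₂* = 93.33

Work:
Reaction: q₁ = (379 - 27 - q₂)/2
Reaction: q₂ = (379 - 63 - q₁)/2
Solve simultaneously:
q₁* = (379 - 2×27 + 63)/3 = 129.33
q₂* = (379 - 2×63 + 27)/3 = 93.33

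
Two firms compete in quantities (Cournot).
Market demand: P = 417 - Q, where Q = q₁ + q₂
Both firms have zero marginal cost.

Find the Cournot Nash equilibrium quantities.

q₁* = q₂* = 139.0; P* = 139.0

Work:
Profit: π_i = P·q_i = (a - q_i - q_j)·q_i
FOC: ∂π_i/∂q_i = a - 2q_i - q_j = 0
Reaction function: q_i = (417 - q_j)/2
Symmetry: q* = 417/3 = 139.0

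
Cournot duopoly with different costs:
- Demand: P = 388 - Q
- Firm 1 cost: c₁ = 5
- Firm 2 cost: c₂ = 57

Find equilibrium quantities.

q₁* = 145.0, q₂* = 93.0

Work:
Reaction: q₁ = (388 - 5 - q₂)/2
Reaction: q₂ = (388 - 57 - q₁)/2
Solve simultaneously:
q₁* = (388 - 2×5 + 57)/3 = 145.0
q₂* = (388 - 2×57 + 5)/3 = 93.0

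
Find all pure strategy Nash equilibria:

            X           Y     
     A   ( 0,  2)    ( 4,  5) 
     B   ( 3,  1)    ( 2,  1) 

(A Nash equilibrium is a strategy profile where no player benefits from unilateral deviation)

Nash equilibrium: (A, Y), (B, X)

Work:
Best responses:
  P1 vs X: payoffs [0, 3] → best response B (payoff 3)
  P1 vs Y: payoffs [4, 2] → best response A (payoff 4)
  P2 vs A: payoffs [2, 5] → best response Y (payoff 5)
  P2 vs B: payoffs [1, 1] → best response X/Y (payoff 1)
Mutual best responses: (A,Y), (B,X) → Nash equilibria.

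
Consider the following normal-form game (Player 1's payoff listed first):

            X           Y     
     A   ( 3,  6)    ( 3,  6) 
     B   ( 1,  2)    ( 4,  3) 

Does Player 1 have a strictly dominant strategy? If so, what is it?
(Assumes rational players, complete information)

No strictly dominant strategy exists for Player 1

Work:
A strategy strictly dominates another if it gives a strictly higher payoff against every opponent action. Compare each pair of P1's strategies column-by-column:
  A vs B: [3 vs 1, 3 vs 4] → A does not strictly dominate B (column Y: 3 ≤ 4)
  B vs A: [1 vs 3, 4 vs 3] → B does not strictly dominate A (column X: 1 ≤ 3)
No single strategy strictly dominates all others → no strictly dominant strategy.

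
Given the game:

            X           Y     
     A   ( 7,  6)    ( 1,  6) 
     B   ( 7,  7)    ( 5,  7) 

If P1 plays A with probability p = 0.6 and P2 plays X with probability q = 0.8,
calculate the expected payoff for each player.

E[P1] = 6.12, E[P2] = 6.4

Work:
E[P1] = p·q·π₁(A,X) + p·(1-q)·π₁(A,Y) + (1-p)·q·π₁(B,X) + (1-p)·(1-q)·π₁(B,Y)
= 0.6·0.8·7 + 0.6·0.2·1 + 0.4·0.8·7 + 0.4·0.2·5
= 6.12

E[P2] = 6.4 (similar calculation)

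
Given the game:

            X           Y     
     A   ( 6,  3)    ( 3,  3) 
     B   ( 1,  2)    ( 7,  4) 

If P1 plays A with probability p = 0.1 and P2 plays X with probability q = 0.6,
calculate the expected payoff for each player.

E[P1] = 3.54, E[P2] = 2.82

Work:
E[P1] = p·q·π₁(A,X) + p·(1-q)·π₁(A,Y) + (1-p)·q·π₁(B,X) + (1-p)·(1-q)·π₁(B,Y)
= 0.1·0.6·6 + 0.1·0.4·3 + 0.9·0.6·1 + 0.9·0.4·7
= 3.54

E[P2] = 2.82 (similar calculation)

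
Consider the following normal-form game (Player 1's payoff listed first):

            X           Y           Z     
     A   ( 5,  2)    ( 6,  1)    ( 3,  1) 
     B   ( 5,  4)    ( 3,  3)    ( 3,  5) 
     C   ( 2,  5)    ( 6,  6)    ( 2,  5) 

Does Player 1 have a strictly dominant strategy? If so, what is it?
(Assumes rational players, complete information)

No strictly dominant strategy exists for Player 1

Work:
A strategy strictly dominates another if it gives a strictly higher payoff against every opponent action. Compare each pair of P1's strategies column-by-column:
  A vs B: [5 vs 5, 6 vs 3, 3 vs 3] → A does not strictly dominate B (column X: 5 ≤ 5)
  A vs C: [5 vs 2, 6 vs 6, 3 vs 2] → A does not strictly dominate C (column Y: 6 ≤ 6)
  B vs A: [5 vs 5, 3 vs 6, 3 vs 3] → B does not strictly dominate A (column X: 5 ≤ 5)
  B vs C: [5 vs 2, 3 vs 6, 3 vs 2] → B does not strictly dominate C (column Y: 3 ≤ 6)
  C vs A: [2 vs 5, 6 vs 6, 2 vs 3] → C does not strictly dominate A (column X: 2 ≤ 5)
  C vs B: [2 vs 5, 6 vs 3, 2 vs 3] → C does not strictly dominate B (column X: 2 ≤ 5)
No single strategy strictly dominates all others → no strictly dominant strategy.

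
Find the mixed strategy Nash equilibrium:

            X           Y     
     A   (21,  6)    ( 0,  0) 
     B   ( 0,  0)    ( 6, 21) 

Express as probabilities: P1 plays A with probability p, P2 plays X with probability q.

p = 0.7778, q = 0.2222

Work:
Find probabilities that make opponent indifferent:
P2 chooses q to make P1 indifferent between A and B
P1 chooses p to make P2 indifferent between X and Y
Mixed NE: P1 plays (A: 0.7778, B: 0.2222), P2 plays (X: 0.2222, Y: 0.7778)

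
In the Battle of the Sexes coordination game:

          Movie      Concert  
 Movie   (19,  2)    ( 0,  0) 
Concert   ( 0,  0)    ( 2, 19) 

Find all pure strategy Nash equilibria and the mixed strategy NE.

Pure NE: (Movie, Movie) and (Concert, Concert); Mixed NE: p = 0.9048, q = 0.0952

Work:
Check pure NE:
(Movie, Movie): (19, 2) - no unilateral deviation beneficial
(Concert, Concert): (2, 19) - no unilateral deviation beneficial
Mixed NE: P1 plays Movie with p = 0.9048, P2 plays Movie with q = 0.0952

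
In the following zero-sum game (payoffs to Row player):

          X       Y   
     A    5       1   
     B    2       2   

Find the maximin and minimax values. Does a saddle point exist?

Maximin = 2, Minimax = 2, Saddle: True

Work:
Row minimums: [1, 2] → maximin = 2
Column maximums: [5, 2] → minimax = 2
Saddle point exists! Game value = 2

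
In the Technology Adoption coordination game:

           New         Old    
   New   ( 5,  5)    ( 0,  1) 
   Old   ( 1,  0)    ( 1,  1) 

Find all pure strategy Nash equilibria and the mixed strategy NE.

Pure NE: (New, New) and (Old, Old); Mixed NE: p = 0.2, q = 0.2

Work:
Check pure NE:
(New, New): (5, 5) - no unilateral deviation beneficial
(Old, Old): (1, 1) - no unilateral deviation beneficial
Mixed NE: P1 plays New with p = 0.2, P2 plays New with q = 0.2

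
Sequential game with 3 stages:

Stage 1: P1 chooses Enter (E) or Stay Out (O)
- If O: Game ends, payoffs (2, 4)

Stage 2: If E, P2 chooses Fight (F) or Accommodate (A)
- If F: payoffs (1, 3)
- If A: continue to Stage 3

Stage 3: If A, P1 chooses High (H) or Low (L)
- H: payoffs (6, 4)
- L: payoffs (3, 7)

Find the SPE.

SPE: (E, A, H); Outcome (6, 4)

Work:
Stage 3: P1 chooses H (6 vs 3)
Stage 2: P2: F->3, A->4 (anticipating H). Choose A
Stage 1: P1: O->2, E->6 (anticipating A, H). Choose E
SPE path: E -> A -> H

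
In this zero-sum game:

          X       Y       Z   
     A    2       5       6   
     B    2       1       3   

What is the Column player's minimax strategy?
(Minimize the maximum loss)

Column should play X, value = 2

Work:
Column player minimizes Row's maximum payoff:
Column X: max payoff to Row = 2
Column Y: max payoff to Row = 5
Column Z: max payoff to Row = 6
Minimum is 2, achieved by column X.
Minimax strategy: X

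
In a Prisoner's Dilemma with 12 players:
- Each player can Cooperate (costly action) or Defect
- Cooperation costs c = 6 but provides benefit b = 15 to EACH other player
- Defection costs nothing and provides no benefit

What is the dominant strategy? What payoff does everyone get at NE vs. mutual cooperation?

Dominant: Defect; NE payoff = 0; Coop payoff = 159

Work:
Defect dominates (saves cost c = 6, benefit to others is external)
NE: All defect → everyone gets 0
If all cooperate: each receives (11)×15 - 6 = 159
Social dilemma: 159 > 0 but NE gives 0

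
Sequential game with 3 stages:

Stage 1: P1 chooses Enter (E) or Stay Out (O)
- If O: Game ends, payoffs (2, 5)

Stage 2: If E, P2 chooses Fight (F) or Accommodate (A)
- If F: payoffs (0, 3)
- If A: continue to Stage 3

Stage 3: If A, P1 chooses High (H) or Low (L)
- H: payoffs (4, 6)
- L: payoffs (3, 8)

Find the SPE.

SPE: (E, A, H); Outcome (4, 6)

Work:
Stage 3: P1 chooses H (4 vs 3)
Stage 2: P2: F->3, A->6 (anticipating H). Choose A
Stage 1: P1: O->2, E->4 (anticipating A, H). Choose E
SPE path: E -> A -> H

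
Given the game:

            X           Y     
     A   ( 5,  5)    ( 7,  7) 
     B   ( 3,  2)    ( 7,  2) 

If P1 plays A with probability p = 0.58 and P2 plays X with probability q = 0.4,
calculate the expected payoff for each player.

E[P1] = 5.864, E[P2] = 4.436

Work:
E[P1] = p·q·π₁(A,X) + p·(1-q)·π₁(A,Y) + (1-p)·q·π₁(B,X) + (1-p)·(1-q)·π₁(B,Y)
= 0.58·0.4·5 + 0.58·0.6·7 + 0.42·0.4·3 + 0.42·0.6·7
= 5.864

E[P2] = 4.436 (similar calculation)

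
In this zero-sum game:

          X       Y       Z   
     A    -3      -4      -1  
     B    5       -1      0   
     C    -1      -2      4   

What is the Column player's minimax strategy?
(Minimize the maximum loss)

Column should play Y, value = -1

Work:
Column player minimizes Row's maximum payoff:
Column X: max payoff to Row = 5
Column Y: max payoff to Row = -1
Column Z: max payoff to Row = 4
Minimum is -1, achieved by column Y.
Minimax strategy: Y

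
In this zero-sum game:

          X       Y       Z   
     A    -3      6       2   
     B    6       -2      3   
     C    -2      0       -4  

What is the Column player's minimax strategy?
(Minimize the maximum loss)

Column should play Z, value = 3

Work:
Column player minimizes Row's maximum payoff:
Column X: max payoff to Row = 6
Column Y: max payoff to Row = 6
Column Z: max payoff to Row = 3
Minimum is 3, achieved by column Z.
Minimax strategy: Z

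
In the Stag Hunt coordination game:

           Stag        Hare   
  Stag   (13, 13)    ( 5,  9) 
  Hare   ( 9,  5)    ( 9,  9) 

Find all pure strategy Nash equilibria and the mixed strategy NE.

Pure NE: (Stag, Stag) and (Hare, Hare); Mixed NE: p = 0.5, q = 0.5

Work:
Check pure NE:
(Stag, Stag): (13, 13) - no unilateral deviation beneficial
(Hare, Hare): (9, 9) - no unilateral deviation beneficial
Mixed NE: P1 plays Stag with p = 0.5, P2 plays Stag with q = 0.5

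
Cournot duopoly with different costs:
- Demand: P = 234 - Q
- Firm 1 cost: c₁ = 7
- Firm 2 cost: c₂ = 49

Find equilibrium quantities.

q₁* = 89.67, q₂* = 47.67

Work:
Reaction: q₁ = (234 - 7 - q₂)/2
Reaction: q₂ = (234 - 49 - q₁)/2
Solve simultaneously:
q₁* = (234 - 2×7 + 49)/3 = 89.67
q₂* = (234 - 2×49 + 7)/3 = 47.67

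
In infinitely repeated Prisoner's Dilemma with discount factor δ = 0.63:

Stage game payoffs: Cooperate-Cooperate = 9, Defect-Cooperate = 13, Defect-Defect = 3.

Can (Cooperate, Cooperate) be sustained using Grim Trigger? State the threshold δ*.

δ* = 0.4; since δ = 0.63 ≥ 0.4, cooperation can be sustained

Work:
For Grim Trigger:
Cooperate forever: 9/(1-δ)
Defect then punished: 13 + 3·δ/(1-δ)
Need: 9/(1-δ) ≥ 13 + 3·δ/(1-δ)
Solving: δ ≥ (T-R)/(T-P) = (13-9)/(13-3) = 0.4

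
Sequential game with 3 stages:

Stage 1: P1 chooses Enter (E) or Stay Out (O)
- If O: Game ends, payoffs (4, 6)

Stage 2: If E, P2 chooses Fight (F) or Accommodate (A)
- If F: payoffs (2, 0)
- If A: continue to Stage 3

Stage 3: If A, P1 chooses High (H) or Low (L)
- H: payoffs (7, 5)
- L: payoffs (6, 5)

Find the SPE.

SPE: (E, A, H); Outcome (7, 5)

Work:
Stage 3: P1 chooses H (7 vs 6)
Stage 2: P2: F->0, A->5 (anticipating H). Choose A
Stage 1: P1: O->4, E->7 (anticipating A, H). Choose E
SPE path: E -> A -> H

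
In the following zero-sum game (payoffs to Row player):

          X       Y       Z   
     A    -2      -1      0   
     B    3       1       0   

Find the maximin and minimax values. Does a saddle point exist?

Maximin = 0, Minimax = 0, Saddle: True

Work:
Row minimums: [-2, 0] → maximin = 0
Column maximums: [3, 1, 0] → minimax = 0
Saddle point exists! Game value = 0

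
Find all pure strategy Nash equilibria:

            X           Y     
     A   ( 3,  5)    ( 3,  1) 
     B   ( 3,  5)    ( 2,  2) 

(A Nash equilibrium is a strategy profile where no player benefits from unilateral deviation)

Nash equilibrium: (A, X), (B, X)

Work:
Best responses:
  P1 vs X: payoffs [3, 3] → best response A/B (payoff 3)
  P1 vs Y: payoffs [3, 2] → best response A (payoff 3)
  P2 vs A: payoffs [5, 1] → best response X (payoff 5)
  P2 vs B: payoffs [5, 2] → best response X (payoff 5)
Mutual best responses: (A,X), (B,X) → Nash equilibria.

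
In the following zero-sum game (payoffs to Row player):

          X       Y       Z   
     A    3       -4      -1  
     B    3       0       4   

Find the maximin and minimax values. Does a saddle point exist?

Maximin = 0, Minimax = 0, Saddle: True

Work:
Row minimums: [-4, 0] → maximin = 0
Column maximums: [3, 0, 4] → minimax = 0
Saddle point exists! Game value = 0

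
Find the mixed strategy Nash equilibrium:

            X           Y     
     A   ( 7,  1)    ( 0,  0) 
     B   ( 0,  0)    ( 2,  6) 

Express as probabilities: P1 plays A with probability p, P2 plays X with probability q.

p = 0.8571, q = 0.2222

Work:
Find probabilities that make opponent indifferent:
P2 chooses q to make P1 indifferent between A and B
P1 chooses p to make P2 indifferent between X and Y
Mixed NE: P1 plays (A: 0.8571, B: 0.1429), P2 plays (X: 0.2222, Y: 0.7778)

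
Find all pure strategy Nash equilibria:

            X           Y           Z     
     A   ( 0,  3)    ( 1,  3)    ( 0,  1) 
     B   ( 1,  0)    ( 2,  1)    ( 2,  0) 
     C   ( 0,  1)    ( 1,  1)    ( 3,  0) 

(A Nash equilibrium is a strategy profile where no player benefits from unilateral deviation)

Nash equilibrium: (B, Y)

Work:
Best responses:
  P1 vs X: payoffs [0, 1, 0] → best response B (payoff 1)
  P1 vs Y: payoffs [1, 2, 1] → best response B (payoff 2)
  P1 vs Z: payoffs [0, 2, 3] → best response C (payoff 3)
  P2 vs A: payoffs [3, 3, 1] → best response X/Y (payoff 3)
  P2 vs B: payoffs [0, 1, 0] → best response Y (payoff 1)
  P2 vs C: payoffs [1, 1, 0] → best response X/Y (payoff 1)
Mutual best responses: (B,Y) → Nash equilibria.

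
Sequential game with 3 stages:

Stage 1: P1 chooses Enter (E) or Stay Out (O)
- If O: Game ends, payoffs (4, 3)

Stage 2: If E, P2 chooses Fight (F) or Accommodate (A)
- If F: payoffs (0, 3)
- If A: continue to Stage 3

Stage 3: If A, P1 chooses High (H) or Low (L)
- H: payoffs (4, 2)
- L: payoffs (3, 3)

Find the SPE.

SPE: (O, F, H); Outcome (4, 3)

Work:
Stage 3: P1 chooses H (4 vs 3)
Stage 2: P2: F->3, A->2 (anticipating H). Choose F
Stage 1: P1: O->4, E->0 (anticipating F, H). Choose O
SPE path: O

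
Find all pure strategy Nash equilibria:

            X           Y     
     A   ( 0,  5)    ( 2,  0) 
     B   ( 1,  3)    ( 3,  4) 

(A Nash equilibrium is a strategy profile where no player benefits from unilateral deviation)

Nash equilibrium: (B, Y)

Work:
Best responses:
  P1 vs X: payoffs [0, 1] → best response B (payoff 1)
  P1 vs Y: payoffs [2, 3] → best response B (payoff 3)
  P2 vs A: payoffs [5, 0] → best response X (payoff 5)
  P2 vs B: payoffs [3, 4] → best response Y (payoff 4)
Mutual best responses: (B,Y) → Nash equilibria.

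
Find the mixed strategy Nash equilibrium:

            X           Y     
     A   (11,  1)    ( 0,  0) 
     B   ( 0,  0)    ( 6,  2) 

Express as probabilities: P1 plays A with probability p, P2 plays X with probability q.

p = 0.6667, q = 0.3529

Work:
Find probabilities that make opponent indifferent:
P2 chooses q to make P1 indifferent between A and B
P1 chooses p to make P2 indifferent between X and Y
Mixed NE: P1 plays (A: 0.6667, B: 0.3333), P2 plays (X: 0.3529, Y: 0.6471)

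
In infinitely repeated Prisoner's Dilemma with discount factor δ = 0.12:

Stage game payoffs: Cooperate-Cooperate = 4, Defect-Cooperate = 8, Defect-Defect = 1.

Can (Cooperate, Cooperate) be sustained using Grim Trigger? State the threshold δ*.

δ* = 0.5714; since δ = 0.12 < 0.5714, cooperation cannot be sustained

Work:
For Grim Trigger:
Cooperate forever: 4/(1-δ)
Defect then punished: 8 + 1·δ/(1-δ)
Need: 4/(1-δ) ≥ 8 + 1·δ/(1-δ)
Solving: δ ≥ (T-R)/(T-P) = (8-4)/(8-1) = 0.5714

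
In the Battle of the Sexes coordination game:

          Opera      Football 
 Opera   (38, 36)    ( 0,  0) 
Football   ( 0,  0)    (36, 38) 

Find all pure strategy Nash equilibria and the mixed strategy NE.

Pure NE: (Opera, Opera) and (Football, Football); Mixed NE: p = 0.5135, q = 0.4865

Work:
Check pure NE:
(Opera, Opera): (38, 36) - no unilateral deviation beneficial
(Football, Football): (36, 38) - no unilateral deviation beneficial
Mixed NE: P1 plays Opera with p = 0.5135, P2 plays Opera with q = 0.4865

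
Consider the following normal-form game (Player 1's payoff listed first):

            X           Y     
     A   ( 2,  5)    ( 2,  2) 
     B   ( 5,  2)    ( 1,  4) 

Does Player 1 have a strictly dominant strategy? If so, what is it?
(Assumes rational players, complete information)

No strictly dominant strategy exists for Player 1

Work:
A strategy strictly dominates another if it gives a strictly higher payoff against every opponent action. Compare each pair of P1's strategies column-by-column:
  A vs B: [2 vs 5, 2 vs 1] → A does not strictly dominate B (column X: 2 ≤ 5)
  B vs A: [5 vs 2, 1 vs 2] → B does not strictly dominate A (column Y: 1 ≤ 2)
No single strategy strictly dominates all others → no strictly dominant strategy.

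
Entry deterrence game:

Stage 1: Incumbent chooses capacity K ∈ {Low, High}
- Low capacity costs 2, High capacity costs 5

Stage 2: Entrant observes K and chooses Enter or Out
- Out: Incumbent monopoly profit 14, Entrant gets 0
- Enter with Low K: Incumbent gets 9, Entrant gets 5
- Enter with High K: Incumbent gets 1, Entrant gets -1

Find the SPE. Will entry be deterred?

SPE: (High, Enter|Low, Out|High); Entry deterred. Incumbent net profit = 9

Work:
After Low K: Entrant enters (5 > 0)
After High K: Entrant stays out (-1 < 0)
Incumbent: Low → 9−2=7, High → 14−5=9
Incumbent chooses High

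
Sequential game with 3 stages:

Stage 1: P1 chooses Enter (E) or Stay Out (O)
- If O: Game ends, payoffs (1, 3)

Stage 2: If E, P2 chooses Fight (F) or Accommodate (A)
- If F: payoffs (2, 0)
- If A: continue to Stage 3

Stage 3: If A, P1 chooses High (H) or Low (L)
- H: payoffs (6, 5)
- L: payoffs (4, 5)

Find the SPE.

SPE: (E, A, H); Outcome (6, 5)

Work:
Stage 3: P1 chooses H (6 vs 4)
Stage 2: P2: F->0, A->5 (anticipating H). Choose A
Stage 1: P1: O->1, E->6 (anticipating A, H). Choose E
SPE path: E -> A -> H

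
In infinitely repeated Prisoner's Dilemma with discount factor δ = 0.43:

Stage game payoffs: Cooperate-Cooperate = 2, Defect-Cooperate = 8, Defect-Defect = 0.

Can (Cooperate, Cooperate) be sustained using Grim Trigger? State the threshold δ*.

δ* = 0.75; since δ = 0.43 < 0.75, cooperation cannot be sustained

Work:
For Grim Trigger:
Cooperate forever: 2/(1-δ)
Defect then punished: 8 + 0·δ/(1-δ)
Need: 2/(1-δ) ≥ 8 + 0·δ/(1-δ)
Solving: δ ≥ (T-R)/(T-P) = (8-2)/(8-0) = 0.75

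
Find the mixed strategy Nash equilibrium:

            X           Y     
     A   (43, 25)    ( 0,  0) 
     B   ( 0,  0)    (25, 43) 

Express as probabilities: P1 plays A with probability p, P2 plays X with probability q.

p = 0.6324, q = 0.3676

Work:
Find probabilities that make opponent indifferent:
P2 chooses q to make P1 indifferent between A and B
P1 chooses p to make P2 indifferent between X and Y
Mixed NE: P1 plays (A: 0.6324, B: 0.3676), P2 plays (X: 0.3676, Y: 0.6324)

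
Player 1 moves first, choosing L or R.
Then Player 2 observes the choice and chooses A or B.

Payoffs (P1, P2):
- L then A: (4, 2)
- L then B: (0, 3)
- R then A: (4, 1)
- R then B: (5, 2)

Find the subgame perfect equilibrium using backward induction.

P1 plays R, P2 plays B after L and B after R; Payoff (5, 2)

Work:
Backward induction:
After L: P2 chooses B → P1 gets 0
After R: P2 chooses B → P1 gets 5
P1 chooses R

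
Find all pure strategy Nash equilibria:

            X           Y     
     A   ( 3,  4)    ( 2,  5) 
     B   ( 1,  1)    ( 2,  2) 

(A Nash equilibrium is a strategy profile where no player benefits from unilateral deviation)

Nash equilibrium: (A, Y), (B, Y)

Work:
Best responses:
  P1 vs X: payoffs [3, 1] → best response A (payoff 3)
  P1 vs Y: payoffs [2, 2] → best response A/B (payoff 2)
  P2 vs A: payoffs [4, 5] → best response Y (payoff 5)
  P2 vs B: payoffs [1, 2] → best response Y (payoff 2)
Mutual best responses: (A,Y), (B,Y) → Nash equilibria.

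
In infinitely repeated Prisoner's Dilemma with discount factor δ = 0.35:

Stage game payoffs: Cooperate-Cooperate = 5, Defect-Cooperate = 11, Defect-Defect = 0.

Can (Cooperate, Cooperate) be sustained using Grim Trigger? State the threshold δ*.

δ* = 0.5455; since δ = 0.35 < 0.5455, cooperation cannot be sustained

Work:
For Grim Trigger:
Cooperate forever: 5/(1-δ)
Defect then punished: 11 + 0·δ/(1-δ)
Need: 5/(1-δ) ≥ 11 + 0·δ/(1-δ)
Solving: δ ≥ (T-R)/(T-P) = (11-5)/(11-0) = 0.5455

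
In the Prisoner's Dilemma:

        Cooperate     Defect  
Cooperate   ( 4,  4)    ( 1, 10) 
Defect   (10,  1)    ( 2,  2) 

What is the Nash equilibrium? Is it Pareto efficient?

(Defect, Defect) is NE; not Pareto efficient

Work:
Defect dominates Cooperate for both players:
If P2 cooperates: Defect (10) > Cooperate (4)
If P2 defects: Defect (2) > Cooperate (1)
NE: (Defect, Defect) with payoff (2, 2)
But (Cooperate, Cooperate) = (4, 4) Pareto dominates (2, 2)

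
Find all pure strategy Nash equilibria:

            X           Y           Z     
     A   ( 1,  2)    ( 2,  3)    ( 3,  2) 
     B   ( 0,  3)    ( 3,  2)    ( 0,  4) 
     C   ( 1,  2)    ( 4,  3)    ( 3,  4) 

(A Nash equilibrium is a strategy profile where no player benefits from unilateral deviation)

Nash equilibrium: (C, Z)

Work:
Best responses:
  P1 vs X: payoffs [1, 0, 1] → best response A/C (payoff 1)
  P1 vs Y: payoffs [2, 3, 4] → best response C (payoff 4)
  P1 vs Z: payoffs [3, 0, 3] → best response A/C (payoff 3)
  P2 vs A: payoffs [2, 3, 2] → best response Y (payoff 3)
  P2 vs B: payoffs [3, 2, 4] → best response Z (payoff 4)
  P2 vs C: payoffs [2, 3, 4] → best response Z (payoff 4)
Mutual best responses: (C,Z) → Nash equilibria.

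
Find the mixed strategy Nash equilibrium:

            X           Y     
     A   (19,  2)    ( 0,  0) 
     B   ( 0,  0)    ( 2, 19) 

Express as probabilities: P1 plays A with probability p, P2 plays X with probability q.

p = 0.9048, q = 0.0952

Work:
Find probabilities that make opponent indifferent:
P2 chooses q to make P1 indifferent between A and B
P1 chooses p to make P2 indifferent between X and Y
Mixed NE: P1 plays (A: 0.9048, B: 0.0952), P2 plays (X: 0.0952, Y: 0.9048)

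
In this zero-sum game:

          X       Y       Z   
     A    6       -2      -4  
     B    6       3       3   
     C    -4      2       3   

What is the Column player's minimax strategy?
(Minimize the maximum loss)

Column should play Y or Z (all achieve the minimum), value = 3

Work:
Column player minimizes Row's maximum payoff:
Column X: max payoff to Row = 6
Column Y: max payoff to Row = 3
Column Z: max payoff to Row = 3
Minimum is 3, achieved by columns Y, Z (tied).
Each of Y or Z is a minimax strategy.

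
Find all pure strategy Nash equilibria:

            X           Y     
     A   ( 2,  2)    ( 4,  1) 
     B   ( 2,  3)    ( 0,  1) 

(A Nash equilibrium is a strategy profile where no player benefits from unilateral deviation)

Nash equilibrium: (A, X), (B, X)

Work:
Best responses:
  P1 vs X: payoffs [2, 2] → best response A/B (payoff 2)
  P1 vs Y: payoffs [4, 0] → best response A (payoff 4)
  P2 vs A: payoffs [2, 1] → best response X (payoff 2)
  P2 vs B: payoffs [3, 1] → best response X (payoff 3)
Mutual best responses: (A,X), (B,X) → Nash equilibria.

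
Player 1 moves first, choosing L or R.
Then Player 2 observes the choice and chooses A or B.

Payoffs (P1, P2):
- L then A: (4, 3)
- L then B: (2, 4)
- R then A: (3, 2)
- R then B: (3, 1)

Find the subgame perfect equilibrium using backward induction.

P1 plays R, P2 plays B after L and A after R; Payoff (3, 2)

Work:
Backward induction:
After L: P2 chooses B → P1 gets 2
After R: P2 chooses A → P1 gets 3
P1 chooses R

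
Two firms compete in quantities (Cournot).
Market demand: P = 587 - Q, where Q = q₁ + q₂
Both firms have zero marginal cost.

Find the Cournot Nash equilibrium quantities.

q₁* = q₂* = 195.67; P* = 195.67

Work:
Profit: π_i = P·q_i = (a - q_i - q_j)·q_i
FOC: ∂π_i/∂q_i = a - 2q_i - q_j = 0
Reaction function: q_i = (587 - q_j)/2
Symmetry: q* = 587/3 = 195.67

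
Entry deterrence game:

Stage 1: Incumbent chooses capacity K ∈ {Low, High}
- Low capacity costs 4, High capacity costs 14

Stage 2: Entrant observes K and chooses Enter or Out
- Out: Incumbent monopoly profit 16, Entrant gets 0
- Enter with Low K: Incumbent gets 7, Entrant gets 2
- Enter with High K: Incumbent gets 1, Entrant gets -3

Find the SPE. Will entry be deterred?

SPE: (Low, Enter|Low, Out|High); Entry not deterred. Incumbent net profit = 3, Entrant gets 2

Work:
After Low K: Entrant enters (2 > 0)
After High K: Entrant stays out (-3 < 0)
Incumbent: Low → 7−4=3, High → 16−14=2
Incumbent chooses Low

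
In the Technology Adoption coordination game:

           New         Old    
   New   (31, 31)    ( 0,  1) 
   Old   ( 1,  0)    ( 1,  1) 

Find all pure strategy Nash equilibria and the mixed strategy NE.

Pure NE: (New, New) and (Old, Old); Mixed NE: p = 0.0323, q = 0.0323

Work:
Check pure NE:
(New, New): (31, 31) - no unilateral deviation beneficial
(Old, Old): (1, 1) - no unilateral deviation beneficial
Mixed NE: P1 plays New with p = 0.0323, P2 plays New with q = 0.0323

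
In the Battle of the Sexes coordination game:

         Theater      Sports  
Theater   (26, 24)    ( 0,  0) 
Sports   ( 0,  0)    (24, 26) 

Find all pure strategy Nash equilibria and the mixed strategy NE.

Pure NE: (Theater, Theater) and (Sports, Sports); Mixed NE: p = 0.52, q = 0.48

Work:
Check pure NE:
(Theater, Theater): (26, 24) - no unilateral deviation beneficial
(Sports, Sports): (24, 26) - no unilateral deviation beneficial
Mixed NE: P1 plays Theater with p = 0.52, P2 plays Theater with q = 0.48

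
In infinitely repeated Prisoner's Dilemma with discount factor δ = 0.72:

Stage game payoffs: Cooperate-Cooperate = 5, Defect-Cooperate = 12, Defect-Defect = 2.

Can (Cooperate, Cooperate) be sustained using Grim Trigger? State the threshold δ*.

δ* = 0.7; since δ = 0.72 ≥ 0.7, cooperation can be sustained

Work:
For Grim Trigger:
Cooperate forever: 5/(1-δ)
Defect then punished: 12 + 2·δ/(1-δ)
Need: 5/(1-δ) ≥ 12 + 2·δ/(1-δ)
Solving: δ ≥ (T-R)/(T-P) = (12-5)/(12-2) = 0.7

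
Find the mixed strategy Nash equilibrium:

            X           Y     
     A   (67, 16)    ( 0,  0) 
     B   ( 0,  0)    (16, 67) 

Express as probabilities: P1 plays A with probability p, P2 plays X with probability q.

p = 0.8072, q = 0.1928

Work:
Find probabilities that make opponent indifferent:
P2 chooses q to make P1 indifferent between A and B
P1 chooses p to make P2 indifferent between X and Y
Mixed NE: P1 plays (A: 0.8072, B: 0.1928), P2 plays (X: 0.1928, Y: 0.8072)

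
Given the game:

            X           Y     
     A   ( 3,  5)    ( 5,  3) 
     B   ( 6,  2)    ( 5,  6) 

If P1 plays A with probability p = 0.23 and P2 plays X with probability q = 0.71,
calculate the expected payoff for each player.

E[P1] = 5.2201, E[P2] = 3.4498

Work:
E[P1] = p·q·π₁(A,X) + p·(1-q)·π₁(A,Y) + (1-p)·q·π₁(B,X) + (1-p)·(1-q)·π₁(B,Y)
= 0.23·0.71·3 + 0.23·0.29·5 + 0.77·0.71·6 + 0.77·0.29·5
= 5.2201

E[P2] = 3.4498 (similar calculation)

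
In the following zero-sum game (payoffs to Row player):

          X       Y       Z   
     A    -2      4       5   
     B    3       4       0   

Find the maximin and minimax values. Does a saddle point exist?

Maximin = 0, Minimax = 3, Saddle: False

Work:
Row minimums: [-2, 0] → maximin = 0
Column maximums: [3, 4, 5] → minimax = 3
No saddle point (maximin ≠ minimax). Mixed strategy needed.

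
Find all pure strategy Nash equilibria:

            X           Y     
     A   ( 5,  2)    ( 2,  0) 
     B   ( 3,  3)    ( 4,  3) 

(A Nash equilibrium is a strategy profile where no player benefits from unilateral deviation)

Nash equilibrium: (A, X), (B, Y)

Work:
Best responses:
  P1 vs X: payoffs [5, 3] → best response A (payoff 5)
  P1 vs Y: payoffs [2, 4] → best response B (payoff 4)
  P2 vs A: payoffs [2, 0] → best response X (payoff 2)
  P2 vs B: payoffs [3, 3] → best response X/Y (payoff 3)
Mutual best responses: (A,X), (B,Y) → Nash equilibria.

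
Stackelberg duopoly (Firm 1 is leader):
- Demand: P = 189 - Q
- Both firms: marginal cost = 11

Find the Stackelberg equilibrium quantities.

q₁* (leader) = 89.0, q₂* (follower) = 44.5

Work:
Follower's reaction: q₂ = (a - c - q₁)/2
Leader substitutes: π₁ = q₁·(a - q₁ - (a-c-q₁)/2 - c)
FOC: q₁* = (189 - 11)/2 = 89.00
Then: q₂* = (189 - 11 - 89.0)/2 = 44.50
Leader has first-mover advantage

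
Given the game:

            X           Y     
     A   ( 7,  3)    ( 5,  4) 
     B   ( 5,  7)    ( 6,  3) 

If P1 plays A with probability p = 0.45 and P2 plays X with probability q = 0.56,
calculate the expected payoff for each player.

E[P1] = 5.746, E[P2] = 4.43

Work:
E[P1] = p·q·π₁(A,X) + p·(1-q)·π₁(A,Y) + (1-p)·q·π₁(B,X) + (1-p)·(1-q)·π₁(B,Y)
= 0.45·0.56·7 + 0.45·0.44·5 + 0.55·0.56·5 + 0.55·0.44·6
= 5.746

E[P2] = 4.43 (similar calculation)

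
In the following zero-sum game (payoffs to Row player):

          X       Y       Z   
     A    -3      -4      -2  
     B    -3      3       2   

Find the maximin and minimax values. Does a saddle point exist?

Maximin = -3, Minimax = -3, Saddle: True

Work:
Row minimums: [-4, -3] → maximin = -3
Column maximums: [-3, 3, 2] → minimax = -3
Saddle point exists! Game value = -3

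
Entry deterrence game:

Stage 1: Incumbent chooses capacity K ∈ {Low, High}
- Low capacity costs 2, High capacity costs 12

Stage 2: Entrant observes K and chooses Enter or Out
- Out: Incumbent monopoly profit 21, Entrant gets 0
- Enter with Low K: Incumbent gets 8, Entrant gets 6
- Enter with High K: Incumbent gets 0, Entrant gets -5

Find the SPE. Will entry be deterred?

SPE: (High, Enter|Low, Out|High); Entry deterred. Incumbent net profit = 9

Work:
After Low K: Entrant enters (6 > 0)
After High K: Entrant stays out (-5 < 0)
Incumbent: Low → 8−2=6, High → 21−12=9
Incumbent chooses High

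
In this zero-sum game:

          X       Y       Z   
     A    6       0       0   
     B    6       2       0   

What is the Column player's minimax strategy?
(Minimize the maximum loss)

Column should play Z, value = 0

Work:
Column player minimizes Row's maximum payoff:
Column X: max payoff to Row = 6
Column Y: max payoff to Row = 2
Column Z: max payoff to Row = 0
Minimum is 0, achieved by column Z.
Minimax strategy: Z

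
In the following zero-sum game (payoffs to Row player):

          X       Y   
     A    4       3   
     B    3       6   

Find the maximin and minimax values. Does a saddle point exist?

Maximin = 3, Minimax = 4, Saddle: False

Work:
Row minimums: [3, 3] → maximin = 3
Column maximums: [4, 6] → minimax = 4
No saddle point (maximin ≠ minimax). Mixed strategy needed.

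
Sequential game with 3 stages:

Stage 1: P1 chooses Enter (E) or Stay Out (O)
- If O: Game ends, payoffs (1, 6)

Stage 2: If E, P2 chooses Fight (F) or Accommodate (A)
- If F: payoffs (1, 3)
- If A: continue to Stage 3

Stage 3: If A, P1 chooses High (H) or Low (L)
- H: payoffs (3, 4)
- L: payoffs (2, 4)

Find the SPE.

SPE: (E, A, H); Outcome (3, 4)

Work:
Stage 3: P1 chooses H (3 vs 2)
Stage 2: P2: F->3, A->4 (anticipating H). Choose A
Stage 1: P1: O->1, E->3 (anticipating A, H). Choose E
SPE path: E -> A -> H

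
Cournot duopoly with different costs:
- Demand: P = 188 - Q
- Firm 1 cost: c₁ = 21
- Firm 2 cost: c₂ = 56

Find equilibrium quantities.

q₁* = 67.33, q₂* = 32.33

Work:
Reaction: q₁ = (188 - 21 - q₂)/2
Reaction: q₂ = (188 - 56 - q₁)/2
Solve simultaneously:
q₁* = (188 - 2×21 + 56)/3 = 67.33
q₂* = (188 - 2×56 + 21)/3 = 32.33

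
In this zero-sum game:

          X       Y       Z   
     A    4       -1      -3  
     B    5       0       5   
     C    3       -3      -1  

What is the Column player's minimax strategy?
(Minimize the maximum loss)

Column should play Y, value = 0

Work:
Column player minimizes Row's maximum payoff:
Column X: max payoff to Row = 5
Column Y: max payoff to Row = 0
Column Z: max payoff to Row = 5
Minimum is 0, achieved by column Y.
Minimax strategy: Y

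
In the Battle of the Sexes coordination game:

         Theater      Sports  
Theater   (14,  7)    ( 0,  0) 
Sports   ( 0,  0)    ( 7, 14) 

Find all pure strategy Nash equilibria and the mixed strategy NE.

Pure NE: (Theater, Theater) and (Sports, Sports); Mixed NE: p = 0.6667, q = 0.3333

Work:
Check pure NE:
(Theater, Theater): (14, 7) - no unilateral deviation beneficial
(Sports, Sports): (7, 14) - no unilateral deviation beneficial
Mixed NE: P1 plays Theater with p = 0.6667, P2 plays Theater with q = 0.3333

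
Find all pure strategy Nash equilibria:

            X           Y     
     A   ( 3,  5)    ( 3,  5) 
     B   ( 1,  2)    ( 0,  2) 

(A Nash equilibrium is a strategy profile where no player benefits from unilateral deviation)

Nash equilibrium: (A, X), (A, Y)

Work:
Best responses:
  P1 vs X: payoffs [3, 1] → best response A (payoff 3)
  P1 vs Y: payoffs [3, 0] → best response A (payoff 3)
  P2 vs A: payoffs [5, 5] → best response X/Y (payoff 5)
  P2 vs B: payoffs [2, 2] → best response X/Y (payoff 2)
Mutual best responses: (A,X), (A,Y) → Nash equilibria.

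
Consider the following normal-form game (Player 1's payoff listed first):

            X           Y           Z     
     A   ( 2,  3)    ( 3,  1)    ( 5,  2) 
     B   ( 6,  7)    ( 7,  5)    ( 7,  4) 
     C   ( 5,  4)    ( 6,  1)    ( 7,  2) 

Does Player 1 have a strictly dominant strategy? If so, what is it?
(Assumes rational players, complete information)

No strictly dominant strategy exists for Player 1

Work:
A strategy strictly dominates another if it gives a strictly higher payoff against every opponent action. Compare each pair of P1's strategies column-by-column:
  A vs B: [2 vs 6, 3 vs 7, 5 vs 7] → A does not strictly dominate B (column X: 2 ≤ 6)
  A vs C: [2 vs 5, 3 vs 6, 5 vs 7] → A does not strictly dominate C (column X: 2 ≤ 5)
  B vs A: [6 vs 2, 7 vs 3, 7 vs 5] → B strictly dominates A
  B vs C: [6 vs 5, 7 vs 6, 7 vs 7] → B does not strictly dominate C (column Z: 7 ≤ 7)
  C vs A: [5 vs 2, 6 vs 3, 7 vs 5] → C strictly dominates A
  C vs B: [5 vs 6, 6 vs 7, 7 vs 7] → C does not strictly dominate B (column X: 5 ≤ 6)
No single strategy strictly dominates all others → no strictly dominant strategy.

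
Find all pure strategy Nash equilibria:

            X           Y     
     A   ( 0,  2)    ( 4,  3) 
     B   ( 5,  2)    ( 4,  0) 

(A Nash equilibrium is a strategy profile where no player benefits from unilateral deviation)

Nash equilibrium: (A, Y), (B, X)

Work:
Best responses:
  P1 vs X: payoffs [0, 5] → best response B (payoff 5)
  P1 vs Y: payoffs [4, 4] → best response A/B (payoff 4)
  P2 vs A: payoffs [2, 3] → best response Y (payoff 3)
  P2 vs B: payoffs [2, 0] → best response X (payoff 2)
Mutual best responses: (A,Y), (B,X) → Nash equilibria.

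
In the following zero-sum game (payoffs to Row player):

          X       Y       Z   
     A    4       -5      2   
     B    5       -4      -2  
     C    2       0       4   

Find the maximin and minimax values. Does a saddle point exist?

Maximin = 0, Minimax = 0, Saddle: True

Work:
Row minimums: [-5, -4, 0] → maximin = 0
Column maximums: [5, 0, 4] → minimax = 0
Saddle point exists! Game value = 0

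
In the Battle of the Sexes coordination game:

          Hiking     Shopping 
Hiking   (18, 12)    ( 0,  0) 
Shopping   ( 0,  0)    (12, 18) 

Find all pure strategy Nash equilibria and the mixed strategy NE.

Pure NE: (Hiking, Hiking) and (Shopping, Shopping); Mixed NE: p = 0.6, q = 0.4

Work:
Check pure NE:
(Hiking, Hiking): (18, 12) - no unilateral deviation beneficial
(Shopping, Shopping): (12, 18) - no unilateral deviation beneficial
Mixed NE: P1 plays Hiking with p = 0.6, P2 plays Hiking with q = 0.4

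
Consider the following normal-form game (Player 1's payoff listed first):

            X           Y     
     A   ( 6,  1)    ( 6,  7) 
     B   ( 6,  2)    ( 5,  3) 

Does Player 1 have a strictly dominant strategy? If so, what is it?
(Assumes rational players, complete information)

No strictly dominant strategy exists for Player 1

Work:
A strategy strictly dominates another if it gives a strictly higher payoff against every opponent action. Compare each pair of P1's strategies column-by-column:
  A vs B: [6 vs 6, 6 vs 5] → A does not strictly dominate B (column X: 6 ≤ 6)
  B vs A: [6 vs 6, 5 vs 6] → B does not strictly dominate A (column X: 6 ≤ 6)
No single strategy strictly dominates all others → no strictly dominant strategy.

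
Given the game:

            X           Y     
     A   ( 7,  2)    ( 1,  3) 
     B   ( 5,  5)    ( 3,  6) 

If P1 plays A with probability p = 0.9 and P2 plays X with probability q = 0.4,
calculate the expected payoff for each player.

E[P1] = 3.44, E[P2] = 2.9

Work:
E[P1] = p·q·π₁(A,X) + p·(1-q)·π₁(A,Y) + (1-p)·q·π₁(B,X) + (1-p)·(1-q)·π₁(B,Y)
= 0.9·0.4·7 + 0.9·0.6·1 + 0.1·0.4·5 + 0.1·0.6·3
= 3.44

E[P2] = 2.9 (similar calculation)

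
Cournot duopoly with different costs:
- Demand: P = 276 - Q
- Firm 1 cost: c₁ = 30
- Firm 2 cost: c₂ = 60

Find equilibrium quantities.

q₁* = 92.0, q₂* = 62.0

Work:
Reaction: q₁ = (276 - 30 - q₂)/2
Reaction: q₂ = (276 - 60 - q₁)/2
Solve simultaneously:
q₁* = (276 - 2×30 + 60)/3 = 92.0
q₂* = (276 - 2×60 + 30)/3 = 62.0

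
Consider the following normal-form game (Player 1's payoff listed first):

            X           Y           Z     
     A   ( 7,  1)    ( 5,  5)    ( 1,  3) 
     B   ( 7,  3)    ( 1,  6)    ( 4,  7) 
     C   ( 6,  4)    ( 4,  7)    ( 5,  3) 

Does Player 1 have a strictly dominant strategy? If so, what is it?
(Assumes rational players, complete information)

No strictly dominant strategy exists for Player 1

Work:
A strategy strictly dominates another if it gives a strictly higher payoff against every opponent action. Compare each pair of P1's strategies column-by-column:
  A vs B: [7 vs 7, 5 vs 1, 1 vs 4] → A does not strictly dominate B (column X: 7 ≤ 7)
  A vs C: [7 vs 6, 5 vs 4, 1 vs 5] → A does not strictly dominate C (column Z: 1 ≤ 5)
  B vs A: [7 vs 7, 1 vs 5, 4 vs 1] → B does not strictly dominate A (column X: 7 ≤ 7)
  B vs C: [7 vs 6, 1 vs 4, 4 vs 5] → B does not strictly dominate C (column Y: 1 ≤ 4)
  C vs A: [6 vs 7, 4 vs 5, 5 vs 1] → C does not strictly dominate A (column X: 6 ≤ 7)
  C vs B: [6 vs 7, 4 vs 1, 5 vs 4] → C does not strictly dominate B (column X: 6 ≤ 7)
No single strategy strictly dominates all others → no strictly dominant strategy.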